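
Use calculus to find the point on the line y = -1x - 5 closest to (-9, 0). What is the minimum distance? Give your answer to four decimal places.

2.8284

Minimize D(x)^2 = (x + 9)^2 + (-x - 5)^2.
d/dx[D^2] = 2(x + 9) + 2·(-1)·(-x - 5) = 0 ⇒ x = -7.
Then y = 2 and the distance is √(8) ≈ 2.8284.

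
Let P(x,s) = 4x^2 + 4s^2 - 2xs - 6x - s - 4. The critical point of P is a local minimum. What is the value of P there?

∂P/∂x = 8x - 2s - 6 = 0 and ∂P/∂s = -2x + 8s - 1 = 0, so (x, s) = (5/6, 1/3).
The Hessian has P_{xx} = 8, P_{ss} = 8, P_{xs} = -2, giving D = 60 > 0 with P_{xx} > 0, so the point is a local minimum.
P(5/6, 1/3) = -20/3.

-20/3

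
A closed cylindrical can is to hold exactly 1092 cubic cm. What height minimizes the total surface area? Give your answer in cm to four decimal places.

With radius r and height h, πr²h = 1092 so h = 1092/(πr²), and S(r) = 2πr² + 2πrh = 2πr² + 2·1092/r.
S'(r) = 4πr − 2·1092/r² = 0 ⇒ r³ = 1092/(2π), so r ≈ 5.5806 and h = 2r ≈ 11.1612.
S''(r) = 4π + 4·1092/r³ > 0, so this is the minimum; S ≈ 587.0336.

11.1612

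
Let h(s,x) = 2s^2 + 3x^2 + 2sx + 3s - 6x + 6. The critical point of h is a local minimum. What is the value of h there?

∂h/∂s = 4s + 2x + 3 = 0 and ∂h/∂x = 2s + 6x - 6 = 0, so (s, x) = (-3/2, 3/2).
The Hessian has h_{ss} = 4, h_{xx} = 6, h_{sx} = 2, giving D = 20 > 0 with h_{ss} > 0, so the point is a local minimum.
h(-3/2, 3/2) = -3/4.

-3/4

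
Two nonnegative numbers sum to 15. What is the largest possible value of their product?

With x + y = 15, the product is P(x) = x(15 − x).
P'(x) = 15 − 2x = 0 gives x = 15/2; P'' = −2 < 0, so this is the maximum.
P = 15/2·15/2 = 225/4.

225/4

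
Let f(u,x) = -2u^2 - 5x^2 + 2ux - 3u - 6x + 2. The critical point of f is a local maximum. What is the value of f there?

∂f/∂u = -4u + 2x - 3 = 0 and ∂f/∂x = 2u - 10x - 6 = 0, so (u, x) = (-7/6, -5/6).
The Hessian has f_{uu} = -4, f_{xx} = -10, f_{ux} = 2, giving D = 36 > 0 with f_{uu} < 0, so the point is a local maximum.
f(-7/6, -5/6) = 25/4.

25/4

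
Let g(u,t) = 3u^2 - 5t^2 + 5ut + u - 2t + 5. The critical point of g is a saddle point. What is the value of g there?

26/5

∂g/∂u = 6u + 5t + 1 = 0 and ∂g/∂t = 5u - 10t - 2 = 0, so (u, t) = (0, -1/5).
The Hessian has g_{uu} = 6, g_{tt} = -10, g_{ut} = 5, giving D = -85 < 0, so the point is a saddle point.
g(0, -1/5) = 26/5.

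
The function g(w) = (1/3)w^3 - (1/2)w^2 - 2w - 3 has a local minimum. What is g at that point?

-19/3

Critical points: g'(w) = w^2 - w - 2 vanishes at w = -1, 2.
g''(w) = 2w - 1. g''(-1) = -3 < 0 ⇒ local maximum; g''(2) = 3 > 0 ⇒ local minimum.
Thus g has its local minimum at w = 2, with value -19/3.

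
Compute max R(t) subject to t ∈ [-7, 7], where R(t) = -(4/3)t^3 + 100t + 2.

R'(t) = -4t^2 + 100, which vanishes at t = -5 and t = 5.
Evaluating at the critical points and endpoints: R(-7) = -722/3, R(-5) = -994/3, R(5) = 1006/3, R(7) = 734/3.
The maximum over the interval is 1006/3, attained at t = 5.

1006/3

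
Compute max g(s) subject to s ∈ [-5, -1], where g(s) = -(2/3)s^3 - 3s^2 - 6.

7/3

g'(s) = -2s^2 - 6s, whose only zero in [-5, -1] is s = -3.
Candidates: g(-5) = 7/3,  g(-3) = -15,  g(-1) = -25/3.
The maximum over the interval is 7/3, attained at s = -5.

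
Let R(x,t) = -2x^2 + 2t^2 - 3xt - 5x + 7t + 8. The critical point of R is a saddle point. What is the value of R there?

47/25

∂R/∂x = -4x - 3t - 5 = 0 and ∂R/∂t = -3x + 4t + 7 = 0, so (x, t) = (1/25, -43/25).
The Hessian has R_{xx} = -4, R_{tt} = 4, R_{xt} = -3, giving D = -25 < 0, so the point is a saddle point.
R(1/25, -43/25) = 47/25.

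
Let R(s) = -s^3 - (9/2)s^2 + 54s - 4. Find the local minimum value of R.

-274

Critical points: R'(s) = -3s^2 - 9s + 54 vanishes at s = -6, 3.
Second-derivative test with R''(s) = -6s - 9: R''(-6) = 27 > 0 ⇒ local minimum; R''(3) = -27 < 0 ⇒ local maximum.
So the local minimum value is R(-6) = -274.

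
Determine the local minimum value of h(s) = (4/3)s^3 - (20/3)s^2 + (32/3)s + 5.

31/3

h'(s) = 4s^2 - (40/3)s + 32/3. Setting h'(s) = 0 gives s ∈ {4/3, 2}.
Since h''(s) = 8s - 40/3, we get h''(4/3) = -8/3 < 0 ⇒ local maximum; h''(2) = 8/3 > 0 ⇒ local minimum.
So the local minimum value is h(2) = 31/3.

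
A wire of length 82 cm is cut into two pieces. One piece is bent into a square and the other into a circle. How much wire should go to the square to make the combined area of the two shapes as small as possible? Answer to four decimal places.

45.9281

Let x be the length used for the square. Square side x/4; circle radius (82−x)/(2π).
A(x) = (x/4)² + π·((82−x)/(2π))² = x²/16 + (82−x)²/(4π) for 0 ≤ x ≤ 82. A'(x) = x/8 − (82−x)/(2π) = 0 gives x = 4·82/(π+4) ≈ 45.9281.
A'' = 1/8 + 1/(2π) > 0, so this gives the minimum combined area; x ≈ 45.9281 cm to the square.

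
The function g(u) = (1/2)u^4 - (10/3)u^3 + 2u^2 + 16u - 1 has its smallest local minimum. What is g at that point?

Critical points: g'(u) = 2u^3 - 10u^2 + 4u + 16 vanishes at u = -1, 2, 4.
Second-derivative test with g''(u) = 6u^2 - 20u + 4: g''(-1) = 30 > 0 ⇒ local minimum; g''(2) = -12 < 0 ⇒ local maximum; g''(4) = 20 > 0 ⇒ local minimum.
The smallest local minimum is g(-1) = -67/6.

-67/6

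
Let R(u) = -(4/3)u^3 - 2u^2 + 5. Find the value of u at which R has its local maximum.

R'(u) = -4u^2 - 4u = 0 at u = -1, 0.
Since R''(u) = -8u - 4, we get R''(-1) = 4 > 0 ⇒ local minimum; R''(0) = -4 < 0 ⇒ local maximum.
Thus R has its local maximum at u = 0, with value 5.

0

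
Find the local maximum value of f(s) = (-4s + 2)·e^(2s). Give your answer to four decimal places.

By the product rule, f'(s) = (-8s)·e^(2s). Since e^(2s) > 0, the only critical point is s = 0.
f''(0) has the same sign as -8 < 0, so this is a local maximum.
f(0) = (2)·e^(0) ≈ 2.0000.

2.0000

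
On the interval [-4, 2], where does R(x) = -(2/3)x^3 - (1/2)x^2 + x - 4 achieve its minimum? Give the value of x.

R'(x) = -2x^2 - x + 1, which vanishes at x = -1 and x = 1/2.
Evaluating at the critical points and endpoints: R(-4) = 80/3; R(-1) = -29/6; R(1/2) = -89/24; R(2) = -28/3.
The minimum over the interval is -28/3, attained at x = 2.

2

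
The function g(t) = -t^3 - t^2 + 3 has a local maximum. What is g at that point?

3

g'(t) = -3t^2 - 2t = 0 at t = -2/3, 0.
Since g''(t) = -6t - 2, we get g''(-2/3) = 2 > 0 ⇒ local minimum; g''(0) = -2 < 0 ⇒ local maximum.
The local maximum is g(0) = 3.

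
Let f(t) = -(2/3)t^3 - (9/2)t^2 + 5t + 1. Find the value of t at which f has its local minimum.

-5

f'(t) = -2t^2 - 9t + 5 = 0 at t = -5, 1/2.
f''(t) = -4t - 9. f''(-5) = 11 > 0 ⇒ local minimum; f''(1/2) = -11 < 0 ⇒ local maximum.
Thus f has its local minimum at t = -5, with value -319/6.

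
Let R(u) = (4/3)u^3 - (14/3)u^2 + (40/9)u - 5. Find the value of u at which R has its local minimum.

5/3

Critical points: R'(u) = 4u^2 - (28/3)u + 40/9 vanishes at u = 2/3, 5/3.
Second-derivative test with R''(u) = 8u - 28/3: R''(2/3) = -4 < 0 ⇒ local maximum; R''(5/3) = 4 > 0 ⇒ local minimum.
The local minimum is R(5/3) = -355/81.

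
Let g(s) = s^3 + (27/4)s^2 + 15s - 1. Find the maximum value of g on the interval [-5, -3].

Differentiating, g'(s) = 3s^2 + (27/2)s + 15; which has no zeros in [-5, -3].
Compare values at every candidate in [-5, -3]: g(-5) = -129/4, g(-3) = -49/4.
Hence the absolute maximum is -49/4 at s = -3.

-49/4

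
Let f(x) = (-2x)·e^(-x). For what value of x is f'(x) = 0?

By the product rule, f'(x) = (2x - 2)·e^(-x). Since e^(-x) > 0, the only critical point is x = 1.
f''(1) has the same sign as 2 > 0, so this is a local minimum.
f(1) = (-2)·e^(-1) ≈ -0.7358.

1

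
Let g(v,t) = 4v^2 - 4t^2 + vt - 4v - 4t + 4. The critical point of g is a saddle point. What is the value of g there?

∂g/∂v = 8v + t - 4 = 0 and ∂g/∂t = v - 8t - 4 = 0, so (v, t) = (36/65, -28/65).
The Hessian has g_{vv} = 8, g_{tt} = -8, g_{vt} = 1, giving D = -65 < 0, so the point is a saddle point.
g(36/65, -28/65) = 244/65.

244/65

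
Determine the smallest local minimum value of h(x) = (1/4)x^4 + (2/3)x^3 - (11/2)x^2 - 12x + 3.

Critical points: h'(x) = x^3 + 2x^2 - 11x - 12 vanishes at x = -4, -1, 3.
h''(x) = 3x^2 + 4x - 11. h''(-4) = 21 > 0 ⇒ local minimum; h''(-1) = -12 < 0 ⇒ local maximum; h''(3) = 28 > 0 ⇒ local minimum.
Thus h has its smallest local minimum at x = 3, with value -177/4.

-177/4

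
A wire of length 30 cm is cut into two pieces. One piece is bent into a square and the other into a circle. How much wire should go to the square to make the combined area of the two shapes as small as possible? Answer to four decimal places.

Let x be the length used for the square. Square side x/4; circle radius (30−x)/(2π).
A(x) = (x/4)² + π·((30−x)/(2π))² = x²/16 + (30−x)²/(4π) for 0 ≤ x ≤ 30. A'(x) = x/8 − (30−x)/(2π) = 0 gives x = 4·30/(π+4) ≈ 16.8030.
A'' = 1/8 + 1/(2π) > 0, so this gives the minimum combined area; x ≈ 16.8030 cm to the square.

16.8030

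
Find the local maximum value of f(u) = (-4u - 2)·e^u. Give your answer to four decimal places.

Differentiating with the product rule gives f'(u) = (-4u - 6)·e^u. Since e^u > 0, the only critical point is u = -3/2.
f''(-3/2) has the same sign as -4 < 0, so this is a local maximum.
f(-3/2) = (4)·e^(-3/2) ≈ 0.8925.

0.8925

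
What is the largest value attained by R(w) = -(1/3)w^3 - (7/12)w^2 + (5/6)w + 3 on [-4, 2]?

35/3

The derivative is -w^2 - (7/6)w + 5/6, which vanishes at w = -5/3 and w = 1/2.
Compare values at every candidate in [-4, 2]: R(-4) = 35/3; R(-5/3) = 497/324; R(1/2) = 155/48; R(2) = -1/3.
Hence the absolute maximum is 35/3 at w = -4.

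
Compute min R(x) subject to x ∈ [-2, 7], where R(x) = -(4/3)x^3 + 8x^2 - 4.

-208/3

R'(x) = -4x^2 + 16x, which vanishes at x = 0 and x = 4.
Candidates: R(-2) = 116/3, R(0) = -4, R(4) = 116/3, R(7) = -208/3.
The minimum over the interval is -208/3, attained at x = 7.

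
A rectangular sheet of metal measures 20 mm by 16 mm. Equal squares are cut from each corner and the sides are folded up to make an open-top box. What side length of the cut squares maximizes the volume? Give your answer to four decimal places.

2.9449

With cut size x, the volume is V(x) = x(20 − 2x)(16 − 2x) for 0 < x < 8.
V'(x) = 12x^2 − 144x + 320. Setting V'(x) = 0 gives x ≈ 2.9449 (the root in (0, 8)).
V''(x) = 24x − 144 is negative there, so this is the maximum; V ≈ 420.1104.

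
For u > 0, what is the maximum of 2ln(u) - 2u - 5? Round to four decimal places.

-7.0000

g'(u) = 2/u − 2 = 0 gives u = 1.
g''(u) = -2/u², which is negative for u > 0, so this is a local maximum.
g(1) = 2·ln(1) - 2 - 5 ≈ -7.0000.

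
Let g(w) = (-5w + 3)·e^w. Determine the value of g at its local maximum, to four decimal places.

3.3516

g'(w) = (-5)·e^w + (-5w + 3)·1·e^w = (-5w - 2)·e^w. Since e^w > 0, the only critical point is w = -2/5.
g''(-2/5) has the same sign as -5 < 0, so this is a local maximum.
g(-2/5) = (5)·e^(-2/5) ≈ 3.3516.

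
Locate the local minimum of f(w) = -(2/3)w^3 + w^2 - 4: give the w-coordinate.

0

f'(w) = -2w^2 + 2w. Setting f'(w) = 0 gives w ∈ {0, 1}.
f''(w) = -4w + 2. f''(0) = 2 > 0 ⇒ local minimum; f''(1) = -2 < 0 ⇒ local maximum.
So the local minimum value is f(0) = -4.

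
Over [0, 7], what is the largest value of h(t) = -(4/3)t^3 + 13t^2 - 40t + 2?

The derivative is -4t^2 + 26t - 40, which vanishes at t = 5/2 and t = 4.
Evaluating at the critical points and endpoints: h(0) = 2,  h(5/2) = -451/12,  h(4) = -106/3,  h(7) = -295/3.
The maximum over the interval is 2, attained at t = 0.

2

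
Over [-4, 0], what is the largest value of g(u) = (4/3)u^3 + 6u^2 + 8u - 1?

-1

Differentiating, g'(u) = 4u^2 + 12u + 8; which vanishes at u = -2 and u = -1.
Evaluating at the critical points and endpoints: g(-4) = -67/3, g(-2) = -11/3, g(-1) = -13/3, g(0) = -1.
So the maximum is g(0) = -1.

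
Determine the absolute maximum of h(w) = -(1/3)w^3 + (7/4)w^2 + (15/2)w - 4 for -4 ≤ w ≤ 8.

427/12

Differentiating, h'(w) = -w^2 + (7/2)w + 15/2; which vanishes at w = -3/2 and w = 5.
Candidates: h(-4) = 46/3, h(-3/2) = -163/16, h(5) = 427/12, h(8) = -8/3.
The maximum over the interval is 427/12, attained at w = 5.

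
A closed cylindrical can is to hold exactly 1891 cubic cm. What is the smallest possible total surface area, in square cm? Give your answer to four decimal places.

With radius r and height h, πr²h = 1891 so h = 1891/(πr²), and S(r) = 2πr² + 2πrh = 2πr² + 2·1891/r.
S'(r) = 4πr − 2·1891/r² = 0 ⇒ r³ = 1891/(2π), so r ≈ 6.7015 and h = 2r ≈ 13.4030.
S''(r) = 4π + 4·1891/r³ > 0, so this is the minimum; S ≈ 846.5298.

846.5298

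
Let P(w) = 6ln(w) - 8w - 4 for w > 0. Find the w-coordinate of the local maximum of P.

3/4

P'(w) = 6/w − 8 = 0 gives w = 3/4.
P''(w) = -6/w², which is negative for w > 0, so this is a local maximum.
P(3/4) = 6·ln(3/4) - 6 - 4 ≈ -11.7261.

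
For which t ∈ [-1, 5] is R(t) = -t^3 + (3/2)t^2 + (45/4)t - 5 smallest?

5

R'(t) = -3t^2 + 3t + 45/4, whose only zero in [-1, 5] is t = 5/2.
Compare values at every candidate in [-1, 5]: R(-1) = -55/4; R(5/2) = 135/8; R(5) = -145/4.
Hence the absolute minimum is -145/4 at t = 5.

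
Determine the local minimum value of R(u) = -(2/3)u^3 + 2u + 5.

R'(u) = -2u^2 + 2 = 0 at u = -1, 1.
R''(u) = -4u. R''(-1) = 4 > 0 ⇒ local minimum; R''(1) = -4 < 0 ⇒ local maximum.
Thus R has its local minimum at u = -1, with value 11/3.

11/3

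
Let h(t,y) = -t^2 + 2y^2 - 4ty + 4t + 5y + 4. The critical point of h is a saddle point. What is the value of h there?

∂h/∂t = -2t - 4y + 4 = 0 and ∂h/∂y = -4t + 4y + 5 = 0, so (t, y) = (3/2, 1/4).
The Hessian has h_{tt} = -2, h_{yy} = 4, h_{ty} = -4, giving D = -24 < 0, so the point is a saddle point.
h(3/2, 1/4) = 61/8.

61/8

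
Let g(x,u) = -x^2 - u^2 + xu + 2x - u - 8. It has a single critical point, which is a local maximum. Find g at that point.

∂g/∂x = -2x + u + 2 = 0 and ∂g/∂u = x - 2u - 1 = 0, so (x, u) = (1, 0).
The Hessian has g_{xx} = -2, g_{uu} = -2, g_{xu} = 1, giving D = 3 > 0 with g_{xx} < 0, so the point is a local maximum.
g(1, 0) = -7.

-7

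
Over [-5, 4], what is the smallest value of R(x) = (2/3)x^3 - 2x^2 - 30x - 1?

-331/3

R'(x) = 2x^2 - 4x - 30, whose only zero in [-5, 4] is x = -3.
Evaluating at the critical points and endpoints: R(-5) = 47/3,  R(-3) = 53,  R(4) = -331/3.
The minimum over the interval is -331/3, attained at x = 4.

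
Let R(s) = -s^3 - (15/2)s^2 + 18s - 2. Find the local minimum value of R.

R'(s) = -3s^2 - 15s + 18. Setting R'(s) = 0 gives s ∈ {-6, 1}.
Since R''(s) = -6s - 15, we get R''(-6) = 21 > 0 ⇒ local minimum; R''(1) = -21 < 0 ⇒ local maximum.
Thus R has its local minimum at s = -6, with value -164.

-164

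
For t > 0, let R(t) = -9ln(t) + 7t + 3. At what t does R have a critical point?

9/7

R'(t) = -9/t + 7 = 0 gives t = 9/7.
R''(t) = 9/t², which is positive for t > 0, so this is a local minimum.
R(9/7) = -9·ln(9/7) + 9 + 3 ≈ 9.7382.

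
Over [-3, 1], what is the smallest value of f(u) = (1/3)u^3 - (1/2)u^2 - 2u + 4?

-7/2

The derivative is u^2 - u - 2, whose only zero in [-3, 1] is u = -1.
Evaluating at the critical points and endpoints: f(-3) = -7/2; f(-1) = 31/6; f(1) = 11/6.
The minimum over the interval is -7/2, attained at u = -3.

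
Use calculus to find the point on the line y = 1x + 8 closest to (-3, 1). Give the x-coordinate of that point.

-5

Minimize D(x)^2 = (x + 3)^2 + (x + 7)^2.
d/dx[D^2] = 2(x + 3) + 2·1·(x + 7) = 0 ⇒ x = -5.
Then y = 3 and the distance is √(8) ≈ 2.8284.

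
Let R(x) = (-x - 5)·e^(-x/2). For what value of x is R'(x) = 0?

-3

R'(x) = (-1)·e^(-x/2) + (-x - 5)·(-1/2)·e^(-x/2) = ((1/2)x + 3/2)·e^(-x/2). Since e^(-x/2) > 0, the only critical point is x = -3.
R''(-3) has the same sign as 1/2 > 0, so this is a local minimum.
R(-3) = (-2)·e^(3/2) ≈ -8.9634.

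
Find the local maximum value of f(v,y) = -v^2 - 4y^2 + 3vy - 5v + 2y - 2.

∂f/∂v = -2v + 3y - 5 = 0 and ∂f/∂y = 3v - 8y + 2 = 0, so (v, y) = (-34/7, -11/7).
The Hessian has f_{vv} = -2, f_{yy} = -8, f_{vy} = 3, giving D = 7 > 0 with f_{vv} < 0, so the point is a local maximum.
f(-34/7, -11/7) = 60/7.

60/7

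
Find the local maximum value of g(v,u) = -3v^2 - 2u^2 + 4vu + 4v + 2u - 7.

∂g/∂v = -6v + 4u + 4 = 0 and ∂g/∂u = 4v - 4u + 2 = 0, so (v, u) = (3, 7/2).
The Hessian has g_{vv} = -6, g_{uu} = -4, g_{vu} = 4, giving D = 8 > 0 with g_{vv} < 0, so the point is a local maximum.
g(3, 7/2) = 5/2.

5/2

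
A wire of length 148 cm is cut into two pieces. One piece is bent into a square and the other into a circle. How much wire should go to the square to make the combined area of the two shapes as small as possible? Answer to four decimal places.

Let x be the length used for the square. Square side x/4; circle radius (148−x)/(2π).
A(x) = (x/4)² + π·((148−x)/(2π))² = x²/16 + (148−x)²/(4π) for 0 ≤ x ≤ 148. A'(x) = x/8 − (148−x)/(2π) = 0 gives x = 4·148/(π+4) ≈ 82.8947.
A'' = 1/8 + 1/(2π) > 0, so this gives the minimum combined area; x ≈ 82.8947 cm to the square.

82.8947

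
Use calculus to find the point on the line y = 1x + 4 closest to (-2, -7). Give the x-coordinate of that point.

-13/2

Minimize D(x)^2 = (x + 2)^2 + (x + 11)^2.
d/dx[D^2] = 2(x + 2) + 2·1·(x + 11) = 0 ⇒ x = -13/2.
Then y = -5/2 and the distance is √(81/2) ≈ 6.3640.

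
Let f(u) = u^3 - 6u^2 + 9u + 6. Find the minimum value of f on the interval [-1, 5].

-10

Differentiating, f'(u) = 3u^2 - 12u + 9; which vanishes at u = 1 and u = 3.
Evaluating at the critical points and endpoints: f(-1) = -10, f(1) = 10, f(3) = 6, f(5) = 26.
The minimum over the interval is -10, attained at u = -1.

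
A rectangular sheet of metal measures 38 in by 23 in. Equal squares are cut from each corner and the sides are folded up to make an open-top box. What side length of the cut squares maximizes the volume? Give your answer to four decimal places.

With cut size x, the volume is V(x) = x(38 − 2x)(23 − 2x) for 0 < x < 11.5.
V'(x) = 12x^2 − 244x + 874. Setting V'(x) = 0 gives x ≈ 4.6415 (the root in (0, 11.5)).
V''(x) = 24x − 244 is negative there, so this is the maximum; V ≈ 1828.3383.

4.6415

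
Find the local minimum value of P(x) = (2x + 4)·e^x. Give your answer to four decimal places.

-0.0996

P'(x) = 2·e^x + (2x + 4)·1·e^x = (2x + 6)·e^x. Since e^x > 0, the only critical point is x = -3.
P''(-3) has the same sign as 2 > 0, so this is a local minimum.
P(-3) = (-2)·e^(-3) ≈ -0.0996.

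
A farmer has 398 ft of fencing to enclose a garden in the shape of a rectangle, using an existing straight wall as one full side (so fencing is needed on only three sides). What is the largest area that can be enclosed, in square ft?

Let the sides perpendicular to the wall have length x and the parallel side y, so 2x + y = 398 and the area is A = xy = x(398 − 2x).
A'(x) = 398 − 4x = 0 gives x = 199/2, and A''(x) = −4 < 0 confirms a maximum.
Then y = 398 − 2·199/2 = 199 and A = 39601/2.

39601/2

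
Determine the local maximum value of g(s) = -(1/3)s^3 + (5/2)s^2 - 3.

107/6

Critical points: g'(s) = -s^2 + 5s vanishes at s = 0, 5.
Since g''(s) = -2s + 5, we get g''(0) = 5 > 0 ⇒ local minimum; g''(5) = -5 < 0 ⇒ local maximum.
Thus g has its local maximum at s = 5, with value 107/6.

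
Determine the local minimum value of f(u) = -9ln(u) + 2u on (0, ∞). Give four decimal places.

-4.5367

f'(u) = -9/u + 2 = 0 gives u = 9/2.
f''(u) = 9/u², which is positive for u > 0, so this is a local minimum.
f(9/2) = -9·ln(9/2) + 9 ≈ -4.5367.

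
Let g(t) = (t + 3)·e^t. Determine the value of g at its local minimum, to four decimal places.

-0.0183

Differentiating with the product rule gives g'(t) = (t + 4)·e^t. Since e^t > 0, the only critical point is t = -4.
g''(-4) has the same sign as 1 > 0, so this is a local minimum.
g(-4) = (-1)·e^(-4) ≈ -0.0183.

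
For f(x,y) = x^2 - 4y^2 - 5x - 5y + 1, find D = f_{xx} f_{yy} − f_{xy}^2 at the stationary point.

-16

∂f/∂x = 2x - 5 = 0 and ∂f/∂y = -8y - 5 = 0, so (x, y) = (5/2, -5/8).
The Hessian has f_{xx} = 2, f_{yy} = -8, f_{xy} = 0, giving D = -16 < 0, so the point is a saddle point.
D = (2)·(-8) − (0)^2 = -16.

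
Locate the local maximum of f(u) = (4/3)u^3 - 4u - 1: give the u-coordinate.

Critical points: f'(u) = 4u^2 - 4 vanishes at u = -1, 1.
f''(u) = 8u. f''(-1) = -8 < 0 ⇒ local maximum; f''(1) = 8 > 0 ⇒ local minimum.
The local maximum is f(-1) = 5/3.

-1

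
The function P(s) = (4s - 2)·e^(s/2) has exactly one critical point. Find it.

-3/2

Differentiating with the product rule gives P'(s) = (2s + 3)·e^(s/2). Since e^(s/2) > 0, the only critical point is s = -3/2.
P''(-3/2) has the same sign as 2 > 0, so this is a local minimum.
P(-3/2) = (-8)·e^(-3/4) ≈ -3.7789.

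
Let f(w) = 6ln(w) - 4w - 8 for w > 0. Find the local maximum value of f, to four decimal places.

-11.5672

f'(w) = 6/w − 4 = 0 gives w = 3/2.
f''(w) = -6/w², which is negative for w > 0, so this is a local maximum.
f(3/2) = 6·ln(3/2) - 6 - 8 ≈ -11.5672.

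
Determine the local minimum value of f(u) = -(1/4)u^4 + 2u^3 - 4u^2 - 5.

-9

Critical points: f'(u) = -u^3 + 6u^2 - 8u vanishes at u = 0, 2, 4.
Second-derivative test with f''(u) = -3u^2 + 12u - 8: f''(0) = -8 < 0 ⇒ local maximum; f''(2) = 4 > 0 ⇒ local minimum; f''(4) = -8 < 0 ⇒ local maximum.
The local minimum is f(2) = -9.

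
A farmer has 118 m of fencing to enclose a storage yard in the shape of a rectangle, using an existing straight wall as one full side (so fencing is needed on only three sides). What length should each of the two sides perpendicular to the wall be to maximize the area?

Let the sides perpendicular to the wall have length x and the parallel side y, so 2x + y = 118 and the area is A = xy = x(118 − 2x).
A'(x) = 118 − 4x = 0 gives x = 59/2, and A''(x) = −4 < 0 confirms a maximum.
Then y = 118 − 2·59/2 = 59 and A = 3481/2.

59/2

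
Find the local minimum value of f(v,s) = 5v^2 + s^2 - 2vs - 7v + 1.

-33/16

∂f/∂v = 10v - 2s - 7 = 0 and ∂f/∂s = -2v + 2s = 0, so (v, s) = (7/8, 7/8).
The Hessian has f_{vv} = 10, f_{ss} = 2, f_{vs} = -2, giving D = 16 > 0 with f_{vv} > 0, so the point is a local minimum.
f(7/8, 7/8) = -33/16.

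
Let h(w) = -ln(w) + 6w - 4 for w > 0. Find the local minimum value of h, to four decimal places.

-1.2082

h'(w) = -1/w + 6 = 0 gives w = 1/6.
h''(w) = 1/w², which is positive for w > 0, so this is a local minimum.
h(1/6) = -1·ln(1/6) + 1 - 4 ≈ -1.2082.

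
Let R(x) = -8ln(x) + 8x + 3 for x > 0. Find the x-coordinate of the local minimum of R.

1

R'(x) = -8/x + 8 = 0 gives x = 1.
R''(x) = 8/x², which is positive for x > 0, so this is a local minimum.
R(1) = -8·ln(1) + 8 + 3 ≈ 11.0000.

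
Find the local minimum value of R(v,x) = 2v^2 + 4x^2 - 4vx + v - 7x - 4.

∂R/∂v = 4v - 4x + 1 = 0 and ∂R/∂x = -4v + 8x - 7 = 0, so (v, x) = (5/4, 3/2).
The Hessian has R_{vv} = 4, R_{xx} = 8, R_{vx} = -4, giving D = 16 > 0 with R_{vv} > 0, so the point is a local minimum.
R(5/4, 3/2) = -69/8.

-69/8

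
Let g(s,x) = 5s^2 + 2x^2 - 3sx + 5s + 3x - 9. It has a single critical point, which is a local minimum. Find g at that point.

-419/31

∂g/∂s = 10s - 3x + 5 = 0 and ∂g/∂x = -3s + 4x + 3 = 0, so (s, x) = (-29/31, -45/31).
The Hessian has g_{ss} = 10, g_{xx} = 4, g_{sx} = -3, giving D = 31 > 0 with g_{ss} > 0, so the point is a local minimum.
g(-29/31, -45/31) = -419/31.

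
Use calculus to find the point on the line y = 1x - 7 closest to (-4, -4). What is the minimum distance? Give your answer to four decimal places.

Minimize D(x)^2 = (x + 4)^2 + (x - 3)^2.
d/dx[D^2] = 2(x + 4) + 2·1·(x - 3) = 0 ⇒ x = -1/2.
Then y = -15/2 and the distance is √(49/2) ≈ 4.9497.

4.9497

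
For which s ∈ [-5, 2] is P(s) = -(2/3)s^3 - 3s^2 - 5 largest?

P'(s) = -2s^2 - 6s, which vanishes at s = -3 and s = 0.
Evaluating at the critical points and endpoints: P(-5) = 10/3; P(-3) = -14; P(0) = -5; P(2) = -67/3.
Hence the absolute maximum is 10/3 at s = -5.

-5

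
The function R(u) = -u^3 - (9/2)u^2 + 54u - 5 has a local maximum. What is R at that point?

179/2

R'(u) = -3u^2 - 9u + 54. Setting R'(u) = 0 gives u ∈ {-6, 3}.
Since R''(u) = -6u - 9, we get R''(-6) = 27 > 0 ⇒ local minimum; R''(3) = -27 < 0 ⇒ local maximum.
So the local maximum value is R(3) = 179/2.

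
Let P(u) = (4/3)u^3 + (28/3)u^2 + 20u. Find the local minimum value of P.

-1100/81

Critical points: P'(u) = 4u^2 + (56/3)u + 20 vanishes at u = -3, -5/3.
Since P''(u) = 8u + 56/3, we get P''(-3) = -16/3 < 0 ⇒ local maximum; P''(-5/3) = 16/3 > 0 ⇒ local minimum.
Thus P has its local minimum at u = -5/3, with value -1100/81.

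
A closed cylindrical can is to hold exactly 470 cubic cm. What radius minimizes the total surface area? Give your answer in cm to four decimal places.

With radius r and height h, πr²h = 470 so h = 470/(πr²), and S(r) = 2πr² + 2πrh = 2πr² + 2·470/r.
S'(r) = 4πr − 2·470/r² = 0 ⇒ r³ = 470/(2π), so r ≈ 4.2135 and h = 2r ≈ 8.4269.
S''(r) = 4π + 4·470/r³ > 0, so this is the minimum; S ≈ 334.6415.

4.2135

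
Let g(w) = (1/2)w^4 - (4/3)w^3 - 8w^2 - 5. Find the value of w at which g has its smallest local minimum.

Critical points: g'(w) = 2w^3 - 4w^2 - 16w vanishes at w = -2, 0, 4.
g''(w) = 6w^2 - 8w - 16. g''(-2) = 24 > 0 ⇒ local minimum; g''(0) = -16 < 0 ⇒ local maximum; g''(4) = 48 > 0 ⇒ local minimum.
So the smallest local minimum value is g(4) = -271/3.

4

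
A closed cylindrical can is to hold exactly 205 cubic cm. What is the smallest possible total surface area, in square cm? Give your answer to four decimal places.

With radius r and height h, πr²h = 205 so h = 205/(πr²), and S(r) = 2πr² + 2πrh = 2πr² + 2·205/r.
S'(r) = 4πr − 2·205/r² = 0 ⇒ r³ = 205/(2π), so r ≈ 3.1954 and h = 2r ≈ 6.3908.
S''(r) = 4π + 4·205/r³ > 0, so this is the minimum; S ≈ 192.4644.

192.4644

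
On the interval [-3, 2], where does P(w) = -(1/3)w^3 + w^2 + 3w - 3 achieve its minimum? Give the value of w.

-1

The derivative is -w^2 + 2w + 3, whose only zero in [-3, 2] is w = -1.
Evaluating at the critical points and endpoints: P(-3) = 6, P(-1) = -14/3, P(2) = 13/3.
Hence the absolute minimum is -14/3 at w = -1.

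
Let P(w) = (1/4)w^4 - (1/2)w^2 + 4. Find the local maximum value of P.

P'(w) = w^3 - w = 0 at w = -1, 0, 1.
Second-derivative test with P''(w) = 3w^2 - 1: P''(-1) = 2 > 0 ⇒ local minimum; P''(0) = -1 < 0 ⇒ local maximum; P''(1) = 2 > 0 ⇒ local minimum.
The local maximum is P(0) = 4.

4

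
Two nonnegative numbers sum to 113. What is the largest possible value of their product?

12769/4

With x + y = 113, the product is P(x) = x(113 − x).
P'(x) = 113 − 2x = 0 gives x = 113/2; P'' = −2 < 0, so this is the maximum.
P = 113/2·113/2 = 12769/4.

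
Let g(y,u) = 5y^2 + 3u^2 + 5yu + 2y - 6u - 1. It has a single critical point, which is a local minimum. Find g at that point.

-41/5

∂g/∂y = 10y + 5u + 2 = 0 and ∂g/∂u = 5y + 6u - 6 = 0, so (y, u) = (-6/5, 2).
The Hessian has g_{yy} = 10, g_{uu} = 6, g_{yu} = 5, giving D = 35 > 0 with g_{yy} > 0, so the point is a local minimum.
g(-6/5, 2) = -41/5.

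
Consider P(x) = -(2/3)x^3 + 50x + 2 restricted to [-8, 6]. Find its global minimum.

-494/3

The derivative is -2x^2 + 50, which vanishes at x = -5 and x = 5.
Candidates: P(-8) = -170/3,  P(-5) = -494/3,  P(5) = 506/3,  P(6) = 158.
The minimum over the interval is -494/3, attained at x = -5.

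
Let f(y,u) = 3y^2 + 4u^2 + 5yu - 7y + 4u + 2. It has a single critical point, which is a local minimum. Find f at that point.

∂f/∂y = 6y + 5u - 7 = 0 and ∂f/∂u = 5y + 8u + 4 = 0, so (y, u) = (76/23, -59/23).
The Hessian has f_{yy} = 6, f_{uu} = 8, f_{yu} = 5, giving D = 23 > 0 with f_{yy} > 0, so the point is a local minimum.
f(76/23, -59/23) = -338/23.

-338/23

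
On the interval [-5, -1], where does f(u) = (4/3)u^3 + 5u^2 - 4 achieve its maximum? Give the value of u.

The derivative is 4u^2 + 10u, whose only zero in [-5, -1] is u = -5/2.
Compare values at every candidate in [-5, -1]: f(-5) = -137/3; f(-5/2) = 77/12; f(-1) = -1/3.
Hence the absolute maximum is 77/12 at u = -5/2.

-5/2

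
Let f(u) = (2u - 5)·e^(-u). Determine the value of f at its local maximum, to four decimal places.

0.0604

By the product rule, f'(u) = (-2u + 7)·e^(-u). Since e^(-u) > 0, the only critical point is u = 7/2.
f''(7/2) has the same sign as -2 < 0, so this is a local maximum.
f(7/2) = (2)·e^(-7/2) ≈ 0.0604.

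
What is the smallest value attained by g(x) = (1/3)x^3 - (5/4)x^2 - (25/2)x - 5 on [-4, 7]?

g'(x) = x^2 - (5/2)x - 25/2, which vanishes at x = -5/2 and x = 5.
Candidates: g(-4) = 11/3; g(-5/2) = 635/48; g(5) = -685/12; g(7) = -473/12.
Hence the absolute minimum is -685/12 at x = 5.

-685/12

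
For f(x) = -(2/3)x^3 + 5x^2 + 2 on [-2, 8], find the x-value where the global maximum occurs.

Differentiating, f'(x) = -2x^2 + 10x; which vanishes at x = 0 and x = 5.
Candidates: f(-2) = 82/3; f(0) = 2; f(5) = 131/3; f(8) = -58/3.
So the maximum is f(5) = 131/3.

5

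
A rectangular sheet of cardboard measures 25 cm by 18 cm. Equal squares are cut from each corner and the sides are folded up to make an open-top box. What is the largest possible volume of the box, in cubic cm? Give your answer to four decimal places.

With cut size x, the volume is V(x) = x(25 − 2x)(18 − 2x) for 0 < x < 9.
V'(x) = 12x^2 − 172x + 450. Setting V'(x) = 0 gives x ≈ 3.4436 (the root in (0, 9)).
V''(x) = 24x − 172 is negative there, so this is the maximum; V ≈ 693.1413.

693.1413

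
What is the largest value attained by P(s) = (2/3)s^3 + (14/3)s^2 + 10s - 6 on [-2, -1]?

-12

P'(s) = 2s^2 + (28/3)s + 10, whose only zero in [-2, -1] is s = -5/3.
Compare values at every candidate in [-2, -1]: P(-2) = -38/3; P(-5/3) = -1036/81; P(-1) = -12.
The maximum over the interval is -12, attained at s = -1.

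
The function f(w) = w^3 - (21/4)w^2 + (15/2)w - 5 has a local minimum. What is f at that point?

-55/16

Critical points: f'(w) = 3w^2 - (21/2)w + 15/2 vanishes at w = 1, 5/2.
Since f''(w) = 6w - 21/2, we get f''(1) = -9/2 < 0 ⇒ local maximum; f''(5/2) = 9/2 > 0 ⇒ local minimum.
The local minimum is f(5/2) = -55/16.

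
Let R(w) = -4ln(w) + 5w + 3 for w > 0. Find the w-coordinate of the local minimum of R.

R'(w) = -4/w + 5 = 0 gives w = 4/5.
R''(w) = 4/w², which is positive for w > 0, so this is a local minimum.
R(4/5) = -4·ln(4/5) + 4 + 3 ≈ 7.8926.

4/5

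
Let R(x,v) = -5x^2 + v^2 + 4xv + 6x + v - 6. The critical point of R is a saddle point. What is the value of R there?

-209/36

∂R/∂x = -10x + 4v + 6 = 0 and ∂R/∂v = 4x + 2v + 1 = 0, so (x, v) = (2/9, -17/18).
The Hessian has R_{xx} = -10, R_{vv} = 2, R_{xv} = 4, giving D = -36 < 0, so the point is a saddle point.
R(2/9, -17/18) = -209/36.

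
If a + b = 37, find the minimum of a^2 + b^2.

With a + b = 37, a^2 + b^2 = a^2 + (37 − a)^2.
The derivative 2a − 2(37 − a) = 4a − 74 vanishes at a = 37/2; second derivative 4 > 0, a minimum.
The minimum is 2·(37/2)^2 = 1369/2.

1369/2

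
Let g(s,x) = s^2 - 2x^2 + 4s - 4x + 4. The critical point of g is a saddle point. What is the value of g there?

∂g/∂s = 2s + 4 = 0 and ∂g/∂x = -4x - 4 = 0, so (s, x) = (-2, -1).
The Hessian has g_{ss} = 2, g_{xx} = -4, g_{sx} = 0, giving D = -8 < 0, so the point is a saddle point.
g(-2, -1) = 2.

2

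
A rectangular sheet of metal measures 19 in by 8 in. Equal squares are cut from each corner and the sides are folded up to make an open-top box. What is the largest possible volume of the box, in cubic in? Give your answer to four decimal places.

122.0630

With cut size x, the volume is V(x) = x(19 − 2x)(8 − 2x) for 0 < x < 4.
V'(x) = 12x^2 − 108x + 152. Setting V'(x) = 0 gives x ≈ 1.7462 (the root in (0, 4)).
V''(x) = 24x − 108 is negative there, so this is the maximum; V ≈ 122.0630.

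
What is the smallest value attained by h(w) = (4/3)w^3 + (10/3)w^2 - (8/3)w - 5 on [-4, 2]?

-79/3

Differentiating, h'(w) = 4w^2 + (20/3)w - 8/3; which vanishes at w = -2 and w = 1/3.
Compare values at every candidate in [-4, 2]: h(-4) = -79/3; h(-2) = 3; h(1/3) = -443/81; h(2) = 41/3.
The minimum over the interval is -79/3, attained at w = -4.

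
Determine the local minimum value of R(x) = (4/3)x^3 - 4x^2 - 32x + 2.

R'(x) = 4x^2 - 8x - 32. Setting R'(x) = 0 gives x ∈ {-2, 4}.
Second-derivative test with R''(x) = 8x - 8: R''(-2) = -24 < 0 ⇒ local maximum; R''(4) = 24 > 0 ⇒ local minimum.
Thus R has its local minimum at x = 4, with value -314/3.

-314/3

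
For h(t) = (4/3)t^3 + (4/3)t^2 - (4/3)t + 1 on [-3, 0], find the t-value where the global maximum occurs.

h'(t) = 4t^2 + (8/3)t - 4/3, whose only zero in [-3, 0] is t = -1.
Compare values at every candidate in [-3, 0]: h(-3) = -19,  h(-1) = 7/3,  h(0) = 1.
Hence the absolute maximum is 7/3 at t = -1.

-1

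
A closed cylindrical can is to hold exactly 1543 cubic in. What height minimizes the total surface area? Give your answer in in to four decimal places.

12.5245

With radius r and height h, πr²h = 1543 so h = 1543/(πr²), and S(r) = 2πr² + 2πrh = 2πr² + 2·1543/r.
S'(r) = 4πr − 2·1543/r² = 0 ⇒ r³ = 1543/(2π), so r ≈ 6.2622 and h = 2r ≈ 12.5245.
S''(r) = 4π + 4·1543/r³ > 0, so this is the minimum; S ≈ 739.1941.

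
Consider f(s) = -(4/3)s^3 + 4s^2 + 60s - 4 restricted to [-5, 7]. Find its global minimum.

Differentiating, f'(s) = -4s^2 + 8s + 60; which vanishes at s = -3 and s = 5.
Candidates: f(-5) = -112/3,  f(-3) = -112,  f(5) = 688/3,  f(7) = 464/3.
So the minimum is f(-3) = -112.

-112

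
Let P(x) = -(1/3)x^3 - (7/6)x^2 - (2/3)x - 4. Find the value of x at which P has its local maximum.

-1/3

P'(x) = -x^2 - (7/3)x - 2/3. Setting P'(x) = 0 gives x ∈ {-2, -1/3}.
Since P''(x) = -2x - 7/3, we get P''(-2) = 5/3 > 0 ⇒ local minimum; P''(-1/3) = -5/3 < 0 ⇒ local maximum.
The local maximum is P(-1/3) = -631/162.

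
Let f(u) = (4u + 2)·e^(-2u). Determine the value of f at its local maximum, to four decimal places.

By the product rule, f'(u) = (-8u)·e^(-2u). Since e^(-2u) > 0, the only critical point is u = 0.
f''(0) has the same sign as -8 < 0, so this is a local maximum.
f(0) = (2)·e^(0) ≈ 2.0000.

2.0000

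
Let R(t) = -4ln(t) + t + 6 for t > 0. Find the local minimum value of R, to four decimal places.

R'(t) = -4/t + 1 = 0 gives t = 4.
R''(t) = 4/t², which is positive for t > 0, so this is a local minimum.
R(4) = -4·ln(4) + 4 + 6 ≈ 4.4548.

4.4548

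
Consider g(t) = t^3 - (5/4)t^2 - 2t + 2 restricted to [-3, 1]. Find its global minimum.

Differentiating, g'(t) = 3t^2 - (5/2)t - 2; whose only zero in [-3, 1] is t = -1/2.
Compare values at every candidate in [-3, 1]: g(-3) = -121/4, g(-1/2) = 41/16, g(1) = -1/4.
Hence the absolute minimum is -121/4 at t = -3.

-121/4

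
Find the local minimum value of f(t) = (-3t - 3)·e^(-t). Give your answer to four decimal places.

Differentiating with the product rule gives f'(t) = (3t)·e^(-t). Since e^(-t) > 0, the only critical point is t = 0.
f''(0) has the same sign as 3 > 0, so this is a local minimum.
f(0) = (-3)·e^(0) ≈ -3.0000.

-3.0000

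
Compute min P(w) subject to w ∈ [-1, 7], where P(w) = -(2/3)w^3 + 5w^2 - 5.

-5

Differentiating, P'(w) = -2w^2 + 10w; which vanishes at w = 0 and w = 5.
Compare values at every candidate in [-1, 7]: P(-1) = 2/3,  P(0) = -5,  P(5) = 110/3,  P(7) = 34/3.
The minimum over the interval is -5, attained at w = 0.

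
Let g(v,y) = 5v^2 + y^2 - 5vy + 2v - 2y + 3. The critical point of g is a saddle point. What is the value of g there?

19/5

∂g/∂v = 10v - 5y + 2 = 0 and ∂g/∂y = -5v + 2y - 2 = 0, so (v, y) = (-6/5, -2).
The Hessian has g_{vv} = 10, g_{yy} = 2, g_{vy} = -5, giving D = -5 < 0, so the point is a saddle point.
g(-6/5, -2) = 19/5.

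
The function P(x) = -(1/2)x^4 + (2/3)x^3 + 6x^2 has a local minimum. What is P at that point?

P'(x) = -2x^3 + 2x^2 + 12x. Setting P'(x) = 0 gives x ∈ {-2, 0, 3}.
P''(x) = -6x^2 + 4x + 12. P''(-2) = -20 < 0 ⇒ local maximum; P''(0) = 12 > 0 ⇒ local minimum; P''(3) = -30 < 0 ⇒ local maximum.
So the local minimum value is P(0) = 0.

0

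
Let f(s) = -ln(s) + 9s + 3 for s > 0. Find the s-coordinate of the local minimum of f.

1/9

f'(s) = -1/s + 9 = 0 gives s = 1/9.
f''(s) = 1/s², which is positive for s > 0, so this is a local minimum.
f(1/9) = -1·ln(1/9) + 1 + 3 ≈ 6.1972.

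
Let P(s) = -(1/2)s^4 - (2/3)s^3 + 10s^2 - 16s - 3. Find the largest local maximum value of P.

407/3

P'(s) = -2s^3 - 2s^2 + 20s - 16. Setting P'(s) = 0 gives s ∈ {-4, 1, 2}.
P''(s) = -6s^2 - 4s + 20. P''(-4) = -60 < 0 ⇒ local maximum; P''(1) = 10 > 0 ⇒ local minimum; P''(2) = -12 < 0 ⇒ local maximum.
So the largest local maximum value is P(-4) = 407/3.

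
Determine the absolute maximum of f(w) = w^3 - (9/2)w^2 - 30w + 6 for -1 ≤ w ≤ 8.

f'(w) = 3w^2 - 9w - 30, whose only zero in [-1, 8] is w = 5.
Compare values at every candidate in [-1, 8]: f(-1) = 61/2,  f(5) = -263/2,  f(8) = -10.
The maximum over the interval is 61/2, attained at w = -1.

61/2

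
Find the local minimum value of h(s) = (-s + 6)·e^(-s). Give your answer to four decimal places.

By the product rule, h'(s) = (s - 7)·e^(-s). Since e^(-s) > 0, the only critical point is s = 7.
h''(7) has the same sign as 1 > 0, so this is a local minimum.
h(7) = (-1)·e^(-7) ≈ -0.0009.

-0.0009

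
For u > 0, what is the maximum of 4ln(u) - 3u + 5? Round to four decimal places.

R'(u) = 4/u − 3 = 0 gives u = 4/3.
R''(u) = -4/u², which is negative for u > 0, so this is a local maximum.
R(4/3) = 4·ln(4/3) - 4 + 5 ≈ 2.1507.

2.1507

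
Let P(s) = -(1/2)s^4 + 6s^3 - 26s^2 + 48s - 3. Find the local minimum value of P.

P'(s) = -2s^3 + 18s^2 - 52s + 48. Setting P'(s) = 0 gives s ∈ {2, 3, 4}.
P''(s) = -6s^2 + 36s - 52. P''(2) = -4 < 0 ⇒ local maximum; P''(3) = 2 > 0 ⇒ local minimum; P''(4) = -4 < 0 ⇒ local maximum.
So the local minimum value is P(3) = 57/2.

57/2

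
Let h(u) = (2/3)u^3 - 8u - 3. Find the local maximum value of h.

23/3

Critical points: h'(u) = 2u^2 - 8 vanishes at u = -2, 2.
Second-derivative test with h''(u) = 4u: h''(-2) = -8 < 0 ⇒ local maximum; h''(2) = 8 > 0 ⇒ local minimum.
So the local maximum value is h(-2) = 23/3.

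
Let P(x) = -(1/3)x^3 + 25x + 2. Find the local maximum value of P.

256/3

P'(x) = -x^2 + 25 = 0 at x = -5, 5.
Since P''(x) = -2x, we get P''(-5) = 10 > 0 ⇒ local minimum; P''(5) = -10 < 0 ⇒ local maximum.
The local maximum is P(5) = 256/3.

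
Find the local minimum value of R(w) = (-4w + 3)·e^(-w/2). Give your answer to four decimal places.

Differentiating with the product rule gives R'(w) = (2w - 11/2)·e^(-w/2). Since e^(-w/2) > 0, the only critical point is w = 11/4.
R''(11/4) has the same sign as 2 > 0, so this is a local minimum.
R(11/4) = (-8)·e^(-11/8) ≈ -2.0227.

-2.0227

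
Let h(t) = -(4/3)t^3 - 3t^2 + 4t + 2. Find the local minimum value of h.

-22/3

h'(t) = -4t^2 - 6t + 4 = 0 at t = -2, 1/2.
Since h''(t) = -8t - 6, we get h''(-2) = 10 > 0 ⇒ local minimum; h''(1/2) = -10 < 0 ⇒ local maximum.
The local minimum is h(-2) = -22/3.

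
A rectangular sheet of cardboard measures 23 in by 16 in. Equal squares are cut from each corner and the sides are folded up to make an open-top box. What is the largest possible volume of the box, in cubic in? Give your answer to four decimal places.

510.3845

With cut size x, the volume is V(x) = x(23 − 2x)(16 − 2x) for 0 < x < 8.
V'(x) = 12x^2 − 156x + 368. Setting V'(x) = 0 gives x ≈ 3.0966 (the root in (0, 8)).
V''(x) = 24x − 156 is negative there, so this is the maximum; V ≈ 510.3845.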